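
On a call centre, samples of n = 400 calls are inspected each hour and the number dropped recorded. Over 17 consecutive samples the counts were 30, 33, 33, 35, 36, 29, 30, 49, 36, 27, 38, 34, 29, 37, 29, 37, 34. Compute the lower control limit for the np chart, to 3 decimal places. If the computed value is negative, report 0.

p̄ = Σdᵢ / (k·n) = 576 / (17 × 400) = 0.08471
LCL = np̄ − 3·√(np̄(1−p̄)) = 33.8824 − 3 × 5.5689 = 17.1757

17.176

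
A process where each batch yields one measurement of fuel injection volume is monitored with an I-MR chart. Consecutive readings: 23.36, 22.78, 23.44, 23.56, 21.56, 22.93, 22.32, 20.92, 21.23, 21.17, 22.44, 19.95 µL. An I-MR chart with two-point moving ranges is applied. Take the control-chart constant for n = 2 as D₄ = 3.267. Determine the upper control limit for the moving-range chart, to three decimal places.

3.228

Moving ranges: 0.58, 0.66, 0.12, 2.00, 1.37, 0.61, 1.40, 0.31, 0.06, 1.27, 2.49; M̄R̄ = 10.8700 / 11 = 0.9882
UCL_MR = D₄·M̄R̄ = 3.267 × 0.9882 = 3.2284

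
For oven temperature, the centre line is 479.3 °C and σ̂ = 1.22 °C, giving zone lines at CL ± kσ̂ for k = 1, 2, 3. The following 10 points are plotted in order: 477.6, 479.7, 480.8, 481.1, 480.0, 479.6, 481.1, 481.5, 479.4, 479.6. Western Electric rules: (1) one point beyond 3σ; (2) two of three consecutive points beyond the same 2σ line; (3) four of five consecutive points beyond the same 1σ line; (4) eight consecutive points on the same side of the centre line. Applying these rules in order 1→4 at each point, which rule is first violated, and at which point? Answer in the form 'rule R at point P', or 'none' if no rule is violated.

rule 4 at point 9

Zone of each point (C = within 1σ̂, B = 1σ̂–2σ̂, A = 2σ̂–3σ̂, * = beyond 3σ̂; sign = side of CL): 1:-B, 2:+C, 3:+B, 4:+B, 5:+C, 6:+C, 7:+B, 8:+B, 9:+C, 10:+C
Rule 4 (eight consecutive points on the same side of the centre line) is satisfied at point 9.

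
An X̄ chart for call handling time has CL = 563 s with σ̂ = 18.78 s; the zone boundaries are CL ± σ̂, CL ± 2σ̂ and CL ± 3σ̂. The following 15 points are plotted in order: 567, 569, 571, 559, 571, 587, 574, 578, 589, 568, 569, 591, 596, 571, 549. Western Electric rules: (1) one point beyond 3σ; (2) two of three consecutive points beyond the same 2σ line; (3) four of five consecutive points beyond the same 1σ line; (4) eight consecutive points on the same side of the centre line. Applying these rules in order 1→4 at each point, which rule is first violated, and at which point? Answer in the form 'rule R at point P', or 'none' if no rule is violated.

Zone of each point (C = within 1σ̂, B = 1σ̂–2σ̂, A = 2σ̂–3σ̂, * = beyond 3σ̂; sign = side of CL): 1:+C, 2:+C, 3:+C, 4:-C, 5:+C, 6:+B, 7:+C, 8:+C, 9:+B, 10:+C, 11:+C, 12:+B, 13:+B, 14:+C, 15:-C
Rule 4 (eight consecutive points on the same side of the centre line) is satisfied at point 12.

rule 4 at point 12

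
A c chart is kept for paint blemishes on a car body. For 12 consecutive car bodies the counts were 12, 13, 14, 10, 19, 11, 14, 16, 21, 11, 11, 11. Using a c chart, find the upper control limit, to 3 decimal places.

c̄ = (12 + 13 + 14 + 10 + 19 + 11 + 14 + 16 + 21 + 11 + 11 + 11) / 12 = 163 / 12 = 13.5833
UCL = c̄ + 3√c̄ = 13.5833 + 3 × √13.5833 = 13.5833 + 3 × 3.6856 = 24.6400

24.640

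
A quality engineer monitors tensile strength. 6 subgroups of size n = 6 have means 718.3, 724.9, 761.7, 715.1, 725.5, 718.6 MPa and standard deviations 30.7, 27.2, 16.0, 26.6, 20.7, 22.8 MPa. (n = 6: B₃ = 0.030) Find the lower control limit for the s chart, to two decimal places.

0.72

s̄ = (30.7 + 27.2 + 16.0 + 26.6 + 20.7 + 22.8) / 6 = 24.0000
LCL_s = B₃·s̄ = 0.030 × 24.0000 = 0.7200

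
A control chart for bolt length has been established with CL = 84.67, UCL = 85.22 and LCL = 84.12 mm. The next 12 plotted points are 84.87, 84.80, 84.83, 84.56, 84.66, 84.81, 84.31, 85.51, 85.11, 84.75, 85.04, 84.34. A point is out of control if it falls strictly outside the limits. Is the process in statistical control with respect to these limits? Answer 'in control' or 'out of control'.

Compare each point to [84.12, 85.22]: sample 8 = 85.51 > UCL.

out of control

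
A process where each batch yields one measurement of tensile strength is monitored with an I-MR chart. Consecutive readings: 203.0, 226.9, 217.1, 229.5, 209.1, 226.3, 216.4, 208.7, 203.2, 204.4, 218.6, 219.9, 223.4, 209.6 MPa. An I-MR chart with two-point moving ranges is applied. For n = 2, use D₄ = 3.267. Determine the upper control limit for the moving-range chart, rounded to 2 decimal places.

Moving ranges: 23.9, 9.8, 12.4, 20.4, 17.2, 9.9, 7.7, 5.5, 1.2, 14.2, 1.3, 3.5, 13.8; M̄R̄ = 140.8000 / 13 = 10.8308
UCL_MR = D₄·M̄R̄ = 3.267 × 10.8308 = 35.3841

35.38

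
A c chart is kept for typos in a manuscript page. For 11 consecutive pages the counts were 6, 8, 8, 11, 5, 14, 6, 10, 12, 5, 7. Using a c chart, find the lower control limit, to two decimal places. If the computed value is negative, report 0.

c̄ = (6 + 8 + 8 + 11 + 5 + 14 + 6 + 10 + 12 + 5 + 7) / 11 = 92 / 11 = 8.3636
LCL = c̄ − 3√c̄ = 8.3636 − 3 × 2.8920 = -0.3123 → 0 (cannot be negative)

0.00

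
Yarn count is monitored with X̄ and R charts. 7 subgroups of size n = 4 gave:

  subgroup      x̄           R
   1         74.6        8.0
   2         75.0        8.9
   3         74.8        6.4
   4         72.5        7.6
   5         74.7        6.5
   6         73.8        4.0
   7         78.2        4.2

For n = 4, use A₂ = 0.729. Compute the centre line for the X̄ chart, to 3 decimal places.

74.800

X̄̄ = (74.6 + 75.0 + 74.8 + 72.5 + 74.7 + 73.8 + 78.2) / 7 = 523.6000 / 7 = 74.8000
CL = X̄̄ = 74.8000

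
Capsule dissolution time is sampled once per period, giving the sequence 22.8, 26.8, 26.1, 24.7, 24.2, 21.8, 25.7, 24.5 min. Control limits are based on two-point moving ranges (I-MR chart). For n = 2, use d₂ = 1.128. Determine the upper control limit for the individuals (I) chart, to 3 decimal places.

29.932

X̄ = (22.8 + 26.8 + 26.1 + 24.7 + 24.2 + 21.8 + 25.7 + 24.5) / 8 = 24.5750
Moving ranges: 4.0, 0.7, 1.4, 0.5, 2.4, 3.9, 1.2; M̄R̄ = 14.1000 / 7 = 2.0143
UCL = X̄ + 3·M̄R̄/d₂ = 24.5750 + 3 × 2.0143 / 1.128 = 29.9321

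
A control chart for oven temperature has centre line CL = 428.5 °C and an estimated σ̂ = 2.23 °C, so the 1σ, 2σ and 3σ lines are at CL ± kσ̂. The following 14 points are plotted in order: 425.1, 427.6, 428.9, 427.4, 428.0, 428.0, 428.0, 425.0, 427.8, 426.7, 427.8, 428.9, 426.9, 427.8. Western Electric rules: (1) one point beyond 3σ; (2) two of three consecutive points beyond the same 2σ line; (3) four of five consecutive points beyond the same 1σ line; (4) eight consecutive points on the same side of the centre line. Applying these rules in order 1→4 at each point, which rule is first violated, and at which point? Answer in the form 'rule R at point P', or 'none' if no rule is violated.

rule 4 at point 11

Zone of each point (C = within 1σ̂, B = 1σ̂–2σ̂, A = 2σ̂–3σ̂, * = beyond 3σ̂; sign = side of CL): 1:-B, 2:-C, 3:+C, 4:-C, 5:-C, 6:-C, 7:-C, 8:-B, 9:-C, 10:-C, 11:-C, 12:+C, 13:-C, 14:-C
Rule 4 (eight consecutive points on the same side of the centre line) is satisfied at point 11.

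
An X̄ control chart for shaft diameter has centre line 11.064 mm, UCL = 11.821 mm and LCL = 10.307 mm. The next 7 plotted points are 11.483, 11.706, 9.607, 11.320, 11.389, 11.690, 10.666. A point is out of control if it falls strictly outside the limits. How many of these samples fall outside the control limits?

1

Compare each point to [10.307, 11.821]: sample 3 = 9.607 < LCL.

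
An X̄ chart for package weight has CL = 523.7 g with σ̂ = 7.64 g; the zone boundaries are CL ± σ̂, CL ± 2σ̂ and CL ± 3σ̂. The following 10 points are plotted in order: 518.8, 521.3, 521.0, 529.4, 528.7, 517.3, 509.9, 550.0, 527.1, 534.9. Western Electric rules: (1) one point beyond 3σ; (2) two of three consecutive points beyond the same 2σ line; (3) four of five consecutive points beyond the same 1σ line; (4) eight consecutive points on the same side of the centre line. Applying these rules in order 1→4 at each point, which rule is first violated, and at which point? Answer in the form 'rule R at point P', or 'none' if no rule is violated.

Zone of each point (C = within 1σ̂, B = 1σ̂–2σ̂, A = 2σ̂–3σ̂, * = beyond 3σ̂; sign = side of CL): 1:-C, 2:-C, 3:-C, 4:+C, 5:+C, 6:-C, 7:-B, 8:+*, 9:+C, 10:+B
Rule 1 (one point beyond the 3σ limits) is satisfied at point 8.

rule 1 at point 8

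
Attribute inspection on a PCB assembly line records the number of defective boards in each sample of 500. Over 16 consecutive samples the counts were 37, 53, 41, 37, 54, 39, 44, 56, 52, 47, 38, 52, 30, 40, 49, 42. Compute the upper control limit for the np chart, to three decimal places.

p̄ = Σdᵢ / (k·n) = 711 / (16 × 500) = 0.08887
UCL = np̄ + 3·√(np̄(1−p̄)) = 44.4375 + 3 × √(44.4375×0.91112) = 44.4375 + 3 × 6.3630 = 63.5266

63.527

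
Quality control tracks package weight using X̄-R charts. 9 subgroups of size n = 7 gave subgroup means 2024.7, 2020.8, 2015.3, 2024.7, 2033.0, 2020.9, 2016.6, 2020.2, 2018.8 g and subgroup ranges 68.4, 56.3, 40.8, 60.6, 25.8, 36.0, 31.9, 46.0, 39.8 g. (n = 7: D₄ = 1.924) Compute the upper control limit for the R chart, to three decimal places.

86.708

R̄ = (68.4 + 56.3 + 40.8 + 60.6 + 25.8 + 36.0 + 31.9 + 46.0 + 39.8) / 9 = 405.6000 / 9 = 45.0667
UCL_R = D₄·R̄ = 1.924 × 45.0667 = 86.7083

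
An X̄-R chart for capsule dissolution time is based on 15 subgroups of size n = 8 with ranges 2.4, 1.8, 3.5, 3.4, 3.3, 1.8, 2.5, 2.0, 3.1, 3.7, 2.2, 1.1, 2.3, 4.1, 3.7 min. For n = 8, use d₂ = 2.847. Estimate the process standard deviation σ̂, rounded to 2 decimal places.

R̄ = (2.4 + 1.8 + 3.5 + 3.4 + 3.3 + 1.8 + 2.5 + 2.0 + 3.1 + 3.7 + 2.2 + 1.1 + 2.3 + 4.1 + 3.7) / 15 = 2.7267
σ̂ = R̄ / d₂ = 2.7267 / 2.847 = 0.9577

0.96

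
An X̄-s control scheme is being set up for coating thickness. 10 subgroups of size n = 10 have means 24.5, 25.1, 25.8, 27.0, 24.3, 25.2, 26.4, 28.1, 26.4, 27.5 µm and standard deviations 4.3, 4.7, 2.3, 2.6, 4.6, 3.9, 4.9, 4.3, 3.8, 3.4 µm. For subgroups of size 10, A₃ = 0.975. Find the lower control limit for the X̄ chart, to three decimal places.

X̄̄ = (24.5 + 25.1 + 25.8 + 27.0 + 24.3 + 25.2 + 26.4 + 28.1 + 26.4 + 27.5) / 10 = 26.0300
s̄ = (4.3 + 4.7 + 2.3 + 2.6 + 4.6 + 3.9 + 4.9 + 4.3 + 3.8 + 3.4) / 10 = 3.8800
LCL = X̄̄ − A₃·s̄ = 26.0300 − 0.975 × 3.8800 = 22.2470

22.247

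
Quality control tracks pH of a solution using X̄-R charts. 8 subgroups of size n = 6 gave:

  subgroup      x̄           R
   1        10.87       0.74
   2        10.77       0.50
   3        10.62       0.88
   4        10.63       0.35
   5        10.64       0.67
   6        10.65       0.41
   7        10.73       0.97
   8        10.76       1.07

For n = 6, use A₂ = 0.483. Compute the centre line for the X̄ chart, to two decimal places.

10.71

X̄̄ = (10.87 + 10.77 + 10.62 + 10.63 + 10.64 + 10.65 + 10.73 + 10.76) / 8 = 85.6700 / 8 = 10.7088
CL = X̄̄ = 10.7088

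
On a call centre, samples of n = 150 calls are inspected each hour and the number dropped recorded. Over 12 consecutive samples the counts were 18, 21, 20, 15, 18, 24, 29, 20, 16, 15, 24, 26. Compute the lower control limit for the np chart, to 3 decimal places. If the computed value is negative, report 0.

7.879

p̄ = Σdᵢ / (k·n) = 246 / (12 × 150) = 0.13667
LCL = np̄ − 3·√(np̄(1−p̄)) = 20.5000 − 3 × 4.2069 = 7.8792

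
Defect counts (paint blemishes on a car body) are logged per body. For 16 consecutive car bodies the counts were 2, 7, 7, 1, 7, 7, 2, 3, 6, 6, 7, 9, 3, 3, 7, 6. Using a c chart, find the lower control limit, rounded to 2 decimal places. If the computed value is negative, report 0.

c̄ = (2 + 7 + 7 + 1 + 7 + 7 + 2 + 3 + 6 + 6 + 7 + 9 + 3 + 3 + 7 + 6) / 16 = 83 / 16 = 5.1875
LCL = c̄ − 3√c̄ = 5.1875 − 3 × 2.2776 = -1.6453 → 0 (cannot be negative)

0.00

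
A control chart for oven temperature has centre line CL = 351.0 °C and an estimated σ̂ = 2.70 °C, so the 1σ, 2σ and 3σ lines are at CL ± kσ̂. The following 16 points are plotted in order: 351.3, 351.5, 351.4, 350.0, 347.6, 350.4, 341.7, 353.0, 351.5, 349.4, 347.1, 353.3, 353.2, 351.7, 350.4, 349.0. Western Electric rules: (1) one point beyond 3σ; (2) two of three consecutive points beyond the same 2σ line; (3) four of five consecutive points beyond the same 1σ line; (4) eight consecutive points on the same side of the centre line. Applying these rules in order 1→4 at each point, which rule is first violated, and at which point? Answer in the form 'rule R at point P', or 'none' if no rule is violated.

Zone of each point (C = within 1σ̂, B = 1σ̂–2σ̂, A = 2σ̂–3σ̂, * = beyond 3σ̂; sign = side of CL): 1:+C, 2:+C, 3:+C, 4:-C, 5:-B, 6:-C, 7:-*, 8:+C, 9:+C, 10:-C, 11:-B, 12:+C, 13:+C, 14:+C, 15:-C, 16:-C
Rule 1 (one point beyond the 3σ limits) is satisfied at point 7.

rule 1 at point 7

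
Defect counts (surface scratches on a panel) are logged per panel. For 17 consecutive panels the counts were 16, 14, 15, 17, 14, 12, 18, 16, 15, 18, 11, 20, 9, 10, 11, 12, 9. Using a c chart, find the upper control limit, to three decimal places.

c̄ = (16 + 14 + 15 + 17 + 14 + 12 + 18 + 16 + 15 + 18 + 11 + 20 + 9 + 10 + 11 + 12 + 9) / 17 = 237 / 17 = 13.9412
UCL = c̄ + 3√c̄ = 13.9412 + 3 × √13.9412 = 13.9412 + 3 × 3.7338 = 25.1425

25.143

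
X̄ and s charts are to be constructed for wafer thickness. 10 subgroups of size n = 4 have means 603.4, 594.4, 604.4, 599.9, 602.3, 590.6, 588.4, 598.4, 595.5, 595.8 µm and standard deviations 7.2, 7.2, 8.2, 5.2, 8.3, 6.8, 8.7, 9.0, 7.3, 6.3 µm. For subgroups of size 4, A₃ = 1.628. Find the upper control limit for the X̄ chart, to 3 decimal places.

X̄̄ = (603.4 + 594.4 + 604.4 + 599.9 + 602.3 + 590.6 + 588.4 + 598.4 + 595.5 + 595.8) / 10 = 597.3100
s̄ = (7.2 + 7.2 + 8.2 + 5.2 + 8.3 + 6.8 + 8.7 + 9.0 + 7.3 + 6.3) / 10 = 7.4200
UCL = X̄̄ + A₃·s̄ = 597.3100 + 1.628 × 7.4200 = 609.3898

609.390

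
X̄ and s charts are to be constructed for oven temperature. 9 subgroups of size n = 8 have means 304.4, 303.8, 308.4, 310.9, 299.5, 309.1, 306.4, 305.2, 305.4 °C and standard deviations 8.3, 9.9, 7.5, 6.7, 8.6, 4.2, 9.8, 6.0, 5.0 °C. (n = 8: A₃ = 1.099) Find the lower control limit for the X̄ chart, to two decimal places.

297.84

X̄̄ = (304.4 + 303.8 + 308.4 + 310.9 + 299.5 + 309.1 + 306.4 + 305.2 + 305.4) / 9 = 305.9000
s̄ = (8.3 + 9.9 + 7.5 + 6.7 + 8.6 + 4.2 + 9.8 + 6.0 + 5.0) / 9 = 7.3333
LCL = X̄̄ − A₃·s̄ = 305.9000 − 1.099 × 7.3333 = 297.8407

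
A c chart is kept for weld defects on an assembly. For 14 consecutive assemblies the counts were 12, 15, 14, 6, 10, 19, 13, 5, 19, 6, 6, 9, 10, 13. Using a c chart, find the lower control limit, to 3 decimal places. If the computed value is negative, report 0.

c̄ = (12 + 15 + 14 + 6 + 10 + 19 + 13 + 5 + 19 + 6 + 6 + 9 + 10 + 13) / 14 = 157 / 14 = 11.2143
LCL = c̄ − 3√c̄ = 11.2143 − 3 × 3.3488 = 1.1680

1.168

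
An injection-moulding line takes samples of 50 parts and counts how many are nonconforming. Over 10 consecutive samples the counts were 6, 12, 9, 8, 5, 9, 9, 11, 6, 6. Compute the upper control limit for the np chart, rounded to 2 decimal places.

p̄ = Σdᵢ / (k·n) = 81 / (10 × 50) = 0.16200
UCL = np̄ + 3·√(np̄(1−p̄)) = 8.1000 + 3 × √(8.1000×0.83800) = 8.1000 + 3 × 2.6053 = 15.9160

15.92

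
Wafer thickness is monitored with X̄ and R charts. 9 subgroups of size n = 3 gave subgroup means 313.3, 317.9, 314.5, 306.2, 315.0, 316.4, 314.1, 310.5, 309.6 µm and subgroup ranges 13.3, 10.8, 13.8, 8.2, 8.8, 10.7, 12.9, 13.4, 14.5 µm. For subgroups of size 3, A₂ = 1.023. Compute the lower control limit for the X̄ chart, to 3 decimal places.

X̄̄ = (313.3 + 317.9 + 314.5 + 306.2 + 315.0 + 316.4 + 314.1 + 310.5 + 309.6) / 9 = 2817.5000 / 9 = 313.0556
R̄ = (13.3 + 10.8 + 13.8 + 8.2 + 8.8 + 10.7 + 12.9 + 13.4 + 14.5) / 9 = 106.4000 / 9 = 11.8222
LCL = X̄̄ − A₂·R̄ = 313.0556 − 1.023 × 11.8222 = 300.9614

300.961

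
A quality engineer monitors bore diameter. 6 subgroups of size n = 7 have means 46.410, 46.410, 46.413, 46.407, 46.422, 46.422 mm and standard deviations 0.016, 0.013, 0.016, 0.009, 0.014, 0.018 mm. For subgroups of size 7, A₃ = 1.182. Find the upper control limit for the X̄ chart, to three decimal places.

46.431

X̄̄ = (46.410 + 46.410 + 46.413 + 46.407 + 46.422 + 46.422) / 6 = 46.4140
s̄ = (0.016 + 0.013 + 0.016 + 0.009 + 0.014 + 0.018) / 6 = 0.0143
UCL = X̄̄ + A₃·s̄ = 46.4140 + 1.182 × 0.0143 = 46.4309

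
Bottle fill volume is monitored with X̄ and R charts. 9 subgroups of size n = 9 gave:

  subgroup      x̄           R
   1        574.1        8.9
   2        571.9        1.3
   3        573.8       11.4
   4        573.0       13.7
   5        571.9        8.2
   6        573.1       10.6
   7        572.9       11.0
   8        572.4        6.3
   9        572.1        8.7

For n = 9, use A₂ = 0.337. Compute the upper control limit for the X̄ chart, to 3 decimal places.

575.799

X̄̄ = (574.1 + 571.9 + 573.8 + 573.0 + 571.9 + 573.1 + 572.9 + 572.4 + 572.1) / 9 = 5155.2000 / 9 = 572.8000
R̄ = (8.9 + 1.3 + 11.4 + 13.7 + 8.2 + 10.6 + 11.0 + 6.3 + 8.7) / 9 = 80.1000 / 9 = 8.9000
UCL = X̄̄ + A₂·R̄ = 572.8000 + 0.337 × 8.9000 = 575.7993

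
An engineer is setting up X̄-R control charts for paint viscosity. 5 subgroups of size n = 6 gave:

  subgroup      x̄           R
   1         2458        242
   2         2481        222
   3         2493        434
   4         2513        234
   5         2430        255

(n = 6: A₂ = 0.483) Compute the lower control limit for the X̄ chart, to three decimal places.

X̄̄ = (2458 + 2481 + 2493 + 2513 + 2430) / 5 = 12375.0000 / 5 = 2475.0000
R̄ = (242 + 222 + 434 + 234 + 255) / 5 = 1387.0000 / 5 = 277.4000
LCL = X̄̄ − A₂·R̄ = 2475.0000 − 0.483 × 277.4000 = 2341.0158

2341.016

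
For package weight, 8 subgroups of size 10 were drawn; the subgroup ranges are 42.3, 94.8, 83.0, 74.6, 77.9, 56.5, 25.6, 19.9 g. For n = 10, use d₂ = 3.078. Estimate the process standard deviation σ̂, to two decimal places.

R̄ = (42.3 + 94.8 + 83.0 + 74.6 + 77.9 + 56.5 + 25.6 + 19.9) / 8 = 59.3250
σ̂ = R̄ / d₂ = 59.3250 / 3.078 = 19.2739

19.27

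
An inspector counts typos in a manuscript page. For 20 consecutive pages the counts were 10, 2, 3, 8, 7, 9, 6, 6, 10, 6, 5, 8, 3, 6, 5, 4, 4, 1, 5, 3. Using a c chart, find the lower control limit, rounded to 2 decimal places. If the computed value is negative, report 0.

c̄ = (10 + 2 + 3 + 8 + 7 + 9 + 6 + 6 + 10 + 6 + 5 + 8 + 3 + 6 + 5 + 4 + 4 + 1 + 5 + 3) / 20 = 111 / 20 = 5.5500
LCL = c̄ − 3√c̄ = 5.5500 − 3 × 2.3558 = -1.5175 → 0 (cannot be negative)

0.00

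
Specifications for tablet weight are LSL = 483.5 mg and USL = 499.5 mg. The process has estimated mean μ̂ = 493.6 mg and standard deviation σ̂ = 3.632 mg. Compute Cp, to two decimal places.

0.73

Cp = (USL − LSL) / (6σ̂) = (499.5 − 483.5) / (6 × 3.632) = 16.0000 / 21.7920 = 0.7342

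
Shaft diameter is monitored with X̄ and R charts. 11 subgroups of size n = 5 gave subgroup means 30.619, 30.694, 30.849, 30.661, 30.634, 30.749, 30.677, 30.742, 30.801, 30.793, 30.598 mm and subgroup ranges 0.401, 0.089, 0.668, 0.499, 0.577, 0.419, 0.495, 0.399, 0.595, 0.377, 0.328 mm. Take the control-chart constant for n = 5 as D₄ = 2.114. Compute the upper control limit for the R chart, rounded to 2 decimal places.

R̄ = (0.401 + 0.089 + 0.668 + 0.499 + 0.577 + 0.419 + 0.495 + 0.399 + 0.595 + 0.377 + 0.328) / 11 = 4.8470 / 11 = 0.4406
UCL_R = D₄·R̄ = 2.114 × 0.4406 = 0.9315

0.93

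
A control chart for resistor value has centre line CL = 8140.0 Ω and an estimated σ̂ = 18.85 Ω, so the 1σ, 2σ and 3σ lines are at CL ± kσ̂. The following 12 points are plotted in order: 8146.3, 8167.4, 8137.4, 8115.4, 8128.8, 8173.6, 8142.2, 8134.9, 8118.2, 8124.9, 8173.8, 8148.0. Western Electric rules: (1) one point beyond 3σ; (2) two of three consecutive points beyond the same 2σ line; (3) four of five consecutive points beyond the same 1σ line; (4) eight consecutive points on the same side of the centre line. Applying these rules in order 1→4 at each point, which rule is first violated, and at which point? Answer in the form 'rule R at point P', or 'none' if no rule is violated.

none

Zone of each point (C = within 1σ̂, B = 1σ̂–2σ̂, A = 2σ̂–3σ̂, * = beyond 3σ̂; sign = side of CL): 1:+C, 2:+B, 3:-C, 4:-B, 5:-C, 6:+B, 7:+C, 8:-C, 9:-B, 10:-C, 11:+B, 12:+C
No rule fires across all 12 points.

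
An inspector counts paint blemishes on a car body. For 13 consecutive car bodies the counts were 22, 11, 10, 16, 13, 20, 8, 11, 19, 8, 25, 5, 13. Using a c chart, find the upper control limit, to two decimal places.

25.12

c̄ = (22 + 11 + 10 + 16 + 13 + 20 + 8 + 11 + 19 + 8 + 25 + 5 + 13) / 13 = 181 / 13 = 13.9231
UCL = c̄ + 3√c̄ = 13.9231 + 3 × √13.9231 = 13.9231 + 3 × 3.7314 = 25.1172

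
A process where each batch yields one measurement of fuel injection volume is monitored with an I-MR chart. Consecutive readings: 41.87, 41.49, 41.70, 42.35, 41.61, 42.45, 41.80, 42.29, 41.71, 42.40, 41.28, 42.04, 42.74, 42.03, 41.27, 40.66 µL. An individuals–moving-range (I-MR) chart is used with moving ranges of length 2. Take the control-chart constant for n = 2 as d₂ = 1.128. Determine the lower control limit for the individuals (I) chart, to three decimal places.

40.102

X̄ = (41.87 + 41.49 + 41.70 + 42.35 + 41.61 + 42.45 + 41.80 + 42.29 + 41.71 + 42.40 + 41.28 + 42.04 + 42.74 + 42.03 + 41.27 + 40.66) / 16 = 41.8556
Moving ranges: 0.38, 0.21, 0.65, 0.74, 0.84, 0.65, 0.49, 0.58, 0.69, 1.12, 0.76, 0.70, 0.71, 0.76, 0.61; M̄R̄ = 9.8900 / 15 = 0.6593
LCL = X̄ − 3·M̄R̄/d₂ = 41.8556 − 3 × 0.6593 / 1.128 = 40.1021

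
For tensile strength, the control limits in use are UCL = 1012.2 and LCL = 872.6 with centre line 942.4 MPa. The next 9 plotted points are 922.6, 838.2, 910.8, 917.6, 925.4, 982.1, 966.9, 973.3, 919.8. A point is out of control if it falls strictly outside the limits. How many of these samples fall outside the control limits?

1

Compare each point to [872.6, 1012.2]: sample 2 = 838.2 < LCL.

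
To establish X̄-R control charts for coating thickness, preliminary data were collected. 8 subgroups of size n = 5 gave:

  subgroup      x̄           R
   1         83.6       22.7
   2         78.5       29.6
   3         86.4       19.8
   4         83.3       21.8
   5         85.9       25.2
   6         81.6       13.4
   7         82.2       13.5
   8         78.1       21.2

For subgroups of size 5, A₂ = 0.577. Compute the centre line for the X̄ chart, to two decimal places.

X̄̄ = (83.6 + 78.5 + 86.4 + 83.3 + 85.9 + 81.6 + 82.2 + 78.1) / 8 = 659.6000 / 8 = 82.4500
CL = X̄̄ = 82.4500

82.45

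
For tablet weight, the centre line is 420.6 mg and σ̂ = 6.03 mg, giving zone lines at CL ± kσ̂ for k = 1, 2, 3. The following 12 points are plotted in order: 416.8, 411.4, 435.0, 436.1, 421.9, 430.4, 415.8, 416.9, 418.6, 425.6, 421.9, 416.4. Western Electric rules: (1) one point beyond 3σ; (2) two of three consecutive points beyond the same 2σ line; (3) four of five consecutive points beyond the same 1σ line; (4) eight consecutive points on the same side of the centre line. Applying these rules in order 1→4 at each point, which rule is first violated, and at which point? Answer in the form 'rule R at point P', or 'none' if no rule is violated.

rule 2 at point 4

Zone of each point (C = within 1σ̂, B = 1σ̂–2σ̂, A = 2σ̂–3σ̂, * = beyond 3σ̂; sign = side of CL): 1:-C, 2:-B, 3:+A, 4:+A, 5:+C, 6:+B, 7:-C, 8:-C, 9:-C, 10:+C, 11:+C, 12:-C
Rule 2 (two of three consecutive points beyond the same 2σ limit) is satisfied at point 4.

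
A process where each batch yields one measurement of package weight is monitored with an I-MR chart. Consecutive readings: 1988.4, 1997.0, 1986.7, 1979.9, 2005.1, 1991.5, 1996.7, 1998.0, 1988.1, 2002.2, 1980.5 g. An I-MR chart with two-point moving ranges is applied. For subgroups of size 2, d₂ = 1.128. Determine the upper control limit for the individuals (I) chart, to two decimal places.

X̄ = (1988.4 + 1997.0 + 1986.7 + 1979.9 + 2005.1 + 1991.5 + 1996.7 + 1998.0 + 1988.1 + 2002.2 + 1980.5) / 11 = 1992.1909
Moving ranges: 8.6, 10.3, 6.8, 25.2, 13.6, 5.2, 1.3, 9.9, 14.1, 21.7; M̄R̄ = 116.7000 / 10 = 11.6700
UCL = X̄ + 3·M̄R̄/d₂ = 1992.1909 + 3 × 11.6700 / 1.128 = 2023.2281

2023.23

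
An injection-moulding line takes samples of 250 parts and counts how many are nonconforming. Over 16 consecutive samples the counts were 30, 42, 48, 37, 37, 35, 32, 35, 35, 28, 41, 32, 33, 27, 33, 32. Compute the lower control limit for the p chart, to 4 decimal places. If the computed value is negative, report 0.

p̄ = Σdᵢ / (k·n) = 557 / (16 × 250) = 0.13925
LCL = p̄ − 3·√(p̄(1−p̄)/n) = 0.13925 − 3 × 0.02190 = 0.07356

0.0736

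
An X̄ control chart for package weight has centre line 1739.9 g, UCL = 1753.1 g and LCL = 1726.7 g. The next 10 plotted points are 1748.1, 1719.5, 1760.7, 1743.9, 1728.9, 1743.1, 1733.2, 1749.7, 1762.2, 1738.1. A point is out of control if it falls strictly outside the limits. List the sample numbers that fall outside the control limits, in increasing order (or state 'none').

2, 3, 9

Compare each point to [1726.7, 1753.1]: sample 2 = 1719.5 < LCL; sample 3 = 1760.7 > UCL; sample 9 = 1762.2 > UCL.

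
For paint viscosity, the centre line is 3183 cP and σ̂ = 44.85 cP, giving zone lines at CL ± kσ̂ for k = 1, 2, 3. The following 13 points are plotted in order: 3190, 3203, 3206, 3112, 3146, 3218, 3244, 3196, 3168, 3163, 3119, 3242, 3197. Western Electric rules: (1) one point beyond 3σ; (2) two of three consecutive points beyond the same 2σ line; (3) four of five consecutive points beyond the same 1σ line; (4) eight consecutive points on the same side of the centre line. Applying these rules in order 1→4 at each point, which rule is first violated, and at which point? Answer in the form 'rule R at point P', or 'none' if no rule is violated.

Zone of each point (C = within 1σ̂, B = 1σ̂–2σ̂, A = 2σ̂–3σ̂, * = beyond 3σ̂; sign = side of CL): 1:+C, 2:+C, 3:+C, 4:-B, 5:-C, 6:+C, 7:+B, 8:+C, 9:-C, 10:-C, 11:-B, 12:+B, 13:+C
No rule fires across all 13 points.

none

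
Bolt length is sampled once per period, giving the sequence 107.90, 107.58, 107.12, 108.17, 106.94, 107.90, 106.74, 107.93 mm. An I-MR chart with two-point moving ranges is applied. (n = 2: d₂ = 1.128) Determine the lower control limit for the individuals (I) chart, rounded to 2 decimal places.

X̄ = (107.90 + 107.58 + 107.12 + 108.17 + 106.94 + 107.90 + 106.74 + 107.93) / 8 = 107.5350
Moving ranges: 0.32, 0.46, 1.05, 1.23, 0.96, 1.16, 1.19; M̄R̄ = 6.3700 / 7 = 0.9100
LCL = X̄ − 3·M̄R̄/d₂ = 107.5350 − 3 × 0.9100 / 1.128 = 105.1148

105.11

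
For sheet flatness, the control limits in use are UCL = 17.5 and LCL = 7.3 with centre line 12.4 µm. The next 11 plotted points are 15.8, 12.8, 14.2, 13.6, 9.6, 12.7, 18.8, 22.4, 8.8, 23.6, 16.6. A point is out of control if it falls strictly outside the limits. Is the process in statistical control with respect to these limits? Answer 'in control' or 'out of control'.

Compare each point to [7.3, 17.5]: sample 7 = 18.8 > UCL; sample 8 = 22.4 > UCL; sample 10 = 23.6 > UCL.

out of control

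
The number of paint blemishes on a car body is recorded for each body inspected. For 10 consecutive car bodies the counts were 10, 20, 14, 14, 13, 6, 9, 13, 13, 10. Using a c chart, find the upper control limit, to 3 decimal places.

c̄ = (10 + 20 + 14 + 14 + 13 + 6 + 9 + 13 + 13 + 10) / 10 = 122 / 10 = 12.2000
UCL = c̄ + 3√c̄ = 12.2000 + 3 × √12.2000 = 12.2000 + 3 × 3.4928 = 22.6785

22.679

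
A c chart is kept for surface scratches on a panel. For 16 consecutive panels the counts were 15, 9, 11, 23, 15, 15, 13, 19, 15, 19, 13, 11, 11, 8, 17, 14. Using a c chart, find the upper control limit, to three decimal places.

25.575

c̄ = (15 + 9 + 11 + 23 + 15 + 15 + 13 + 19 + 15 + 19 + 13 + 11 + 11 + 8 + 17 + 14) / 16 = 228 / 16 = 14.2500
UCL = c̄ + 3√c̄ = 14.2500 + 3 × √14.2500 = 14.2500 + 3 × 3.7749 = 25.5748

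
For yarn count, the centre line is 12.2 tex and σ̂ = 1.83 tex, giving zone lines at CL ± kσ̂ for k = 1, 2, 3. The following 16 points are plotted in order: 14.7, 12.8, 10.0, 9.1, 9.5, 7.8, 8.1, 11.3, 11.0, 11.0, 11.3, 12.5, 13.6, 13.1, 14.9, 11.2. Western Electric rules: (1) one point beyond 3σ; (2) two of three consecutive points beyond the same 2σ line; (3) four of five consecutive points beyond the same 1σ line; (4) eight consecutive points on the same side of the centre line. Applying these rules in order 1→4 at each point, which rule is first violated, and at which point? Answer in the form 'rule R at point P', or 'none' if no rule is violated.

rule 3 at point 6

Zone of each point (C = within 1σ̂, B = 1σ̂–2σ̂, A = 2σ̂–3σ̂, * = beyond 3σ̂; sign = side of CL): 1:+B, 2:+C, 3:-B, 4:-B, 5:-B, 6:-A, 7:-A, 8:-C, 9:-C, 10:-C, 11:-C, 12:+C, 13:+C, 14:+C, 15:+B, 16:-C
Rule 3 (four of five consecutive points beyond the same 1σ limit) is satisfied at point 6.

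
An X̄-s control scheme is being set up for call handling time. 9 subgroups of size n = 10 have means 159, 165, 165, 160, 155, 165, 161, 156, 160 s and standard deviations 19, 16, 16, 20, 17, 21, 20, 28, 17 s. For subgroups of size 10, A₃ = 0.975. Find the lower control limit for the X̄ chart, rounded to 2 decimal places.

141.82

X̄̄ = (159 + 165 + 165 + 160 + 155 + 165 + 161 + 156 + 160) / 9 = 160.6667
s̄ = (19 + 16 + 16 + 20 + 17 + 21 + 20 + 28 + 17) / 9 = 19.3333
LCL = X̄̄ − A₃·s̄ = 160.6667 − 0.975 × 19.3333 = 141.8167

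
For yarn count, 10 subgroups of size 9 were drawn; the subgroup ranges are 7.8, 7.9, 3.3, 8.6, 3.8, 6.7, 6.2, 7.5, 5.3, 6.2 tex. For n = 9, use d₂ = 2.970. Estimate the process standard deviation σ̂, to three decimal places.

2.131

R̄ = (7.8 + 7.9 + 3.3 + 8.6 + 3.8 + 6.7 + 6.2 + 7.5 + 5.3 + 6.2) / 10 = 6.3300
σ̂ = R̄ / d₂ = 6.3300 / 2.970 = 2.1313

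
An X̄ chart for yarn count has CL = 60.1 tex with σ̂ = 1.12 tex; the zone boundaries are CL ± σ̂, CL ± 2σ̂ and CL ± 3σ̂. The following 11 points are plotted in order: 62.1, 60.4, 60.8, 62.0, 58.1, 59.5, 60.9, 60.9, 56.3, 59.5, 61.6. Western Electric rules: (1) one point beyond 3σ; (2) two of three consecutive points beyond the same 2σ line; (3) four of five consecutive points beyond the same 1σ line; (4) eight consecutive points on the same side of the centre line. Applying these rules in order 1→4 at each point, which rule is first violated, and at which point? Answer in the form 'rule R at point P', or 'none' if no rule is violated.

rule 1 at point 9

Zone of each point (C = within 1σ̂, B = 1σ̂–2σ̂, A = 2σ̂–3σ̂, * = beyond 3σ̂; sign = side of CL): 1:+B, 2:+C, 3:+C, 4:+B, 5:-B, 6:-C, 7:+C, 8:+C, 9:-*, 10:-C, 11:+B
Rule 1 (one point beyond the 3σ limits) is satisfied at point 9.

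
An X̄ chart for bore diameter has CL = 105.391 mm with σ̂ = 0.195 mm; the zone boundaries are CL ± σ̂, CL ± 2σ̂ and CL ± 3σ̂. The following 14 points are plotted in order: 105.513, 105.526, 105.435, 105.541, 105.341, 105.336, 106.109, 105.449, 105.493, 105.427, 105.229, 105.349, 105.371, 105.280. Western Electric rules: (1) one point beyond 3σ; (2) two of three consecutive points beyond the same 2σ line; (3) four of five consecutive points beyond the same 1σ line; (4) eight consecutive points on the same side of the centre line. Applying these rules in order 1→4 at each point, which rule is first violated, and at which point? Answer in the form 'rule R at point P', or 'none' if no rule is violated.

Zone of each point (C = within 1σ̂, B = 1σ̂–2σ̂, A = 2σ̂–3σ̂, * = beyond 3σ̂; sign = side of CL): 1:+C, 2:+C, 3:+C, 4:+C, 5:-C, 6:-C, 7:+*, 8:+C, 9:+C, 10:+C, 11:-C, 12:-C, 13:-C, 14:-C
Rule 1 (one point beyond the 3σ limits) is satisfied at point 7.

rule 1 at point 7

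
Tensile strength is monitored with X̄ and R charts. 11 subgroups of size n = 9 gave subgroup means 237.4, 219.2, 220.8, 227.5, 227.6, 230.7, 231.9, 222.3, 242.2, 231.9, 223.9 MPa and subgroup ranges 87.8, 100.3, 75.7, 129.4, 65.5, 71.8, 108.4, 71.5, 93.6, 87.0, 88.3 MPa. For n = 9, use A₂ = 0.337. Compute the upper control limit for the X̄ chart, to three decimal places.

258.675

X̄̄ = (237.4 + 219.2 + 220.8 + 227.5 + 227.6 + 230.7 + 231.9 + 222.3 + 242.2 + 231.9 + 223.9) / 11 = 2515.4000 / 11 = 228.6727
R̄ = (87.8 + 100.3 + 75.7 + 129.4 + 65.5 + 71.8 + 108.4 + 71.5 + 93.6 + 87.0 + 88.3) / 11 = 979.3000 / 11 = 89.0273
UCL = X̄̄ + A₂·R̄ = 228.6727 + 0.337 × 89.0273 = 258.6749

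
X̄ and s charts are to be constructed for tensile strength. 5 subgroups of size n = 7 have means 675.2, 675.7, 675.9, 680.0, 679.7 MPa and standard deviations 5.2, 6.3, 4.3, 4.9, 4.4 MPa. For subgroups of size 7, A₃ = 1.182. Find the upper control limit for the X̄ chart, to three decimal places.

683.234

X̄̄ = (675.2 + 675.7 + 675.9 + 680.0 + 679.7) / 5 = 677.3000
s̄ = (5.2 + 6.3 + 4.3 + 4.9 + 4.4) / 5 = 5.0200
UCL = X̄̄ + A₃·s̄ = 677.3000 + 1.182 × 5.0200 = 683.2336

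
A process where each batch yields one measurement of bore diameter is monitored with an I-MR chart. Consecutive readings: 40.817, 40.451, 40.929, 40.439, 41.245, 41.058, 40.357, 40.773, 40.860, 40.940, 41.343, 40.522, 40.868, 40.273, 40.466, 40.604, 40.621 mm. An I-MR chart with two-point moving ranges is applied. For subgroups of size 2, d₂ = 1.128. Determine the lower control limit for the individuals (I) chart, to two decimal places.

39.72

X̄ = (40.817 + 40.451 + 40.929 + 40.439 + 41.245 + 41.058 + 40.357 + 40.773 + 40.860 + 40.940 + 41.343 + 40.522 + 40.868 + 40.273 + 40.466 + 40.604 + 40.621) / 17 = 40.7392
Moving ranges: 0.366, 0.478, 0.490, 0.806, 0.187, 0.701, 0.416, 0.087, 0.080, 0.403, 0.821, 0.346, 0.595, 0.193, 0.138, 0.017; M̄R̄ = 6.1240 / 16 = 0.3827
LCL = X̄ − 3·M̄R̄/d₂ = 40.7392 − 3 × 0.3827 / 1.128 = 39.7212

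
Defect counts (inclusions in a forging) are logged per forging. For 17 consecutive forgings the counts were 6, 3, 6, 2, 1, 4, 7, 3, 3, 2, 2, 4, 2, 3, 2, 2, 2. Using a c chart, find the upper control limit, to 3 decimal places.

c̄ = (6 + 3 + 6 + 2 + 1 + 4 + 7 + 3 + 3 + 2 + 2 + 4 + 2 + 3 + 2 + 2 + 2) / 17 = 54 / 17 = 3.1765
UCL = c̄ + 3√c̄ = 3.1765 + 3 × √3.1765 = 3.1765 + 3 × 1.7823 = 8.5233

8.523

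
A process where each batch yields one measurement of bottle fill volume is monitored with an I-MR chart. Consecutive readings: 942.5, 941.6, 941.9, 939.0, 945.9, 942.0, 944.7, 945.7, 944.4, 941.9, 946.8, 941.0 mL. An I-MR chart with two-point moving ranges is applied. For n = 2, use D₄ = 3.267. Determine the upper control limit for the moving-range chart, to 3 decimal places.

9.831

Moving ranges: 0.9, 0.3, 2.9, 6.9, 3.9, 2.7, 1.0, 1.3, 2.5, 4.9, 5.8; M̄R̄ = 33.1000 / 11 = 3.0091
UCL_MR = D₄·M̄R̄ = 3.267 × 3.0091 = 9.8307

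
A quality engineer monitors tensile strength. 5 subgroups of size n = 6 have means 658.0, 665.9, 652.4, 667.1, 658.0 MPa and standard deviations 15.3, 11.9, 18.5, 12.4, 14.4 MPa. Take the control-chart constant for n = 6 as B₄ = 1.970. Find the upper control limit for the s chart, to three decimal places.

28.565

s̄ = (15.3 + 11.9 + 18.5 + 12.4 + 14.4) / 5 = 14.5000
UCL_s = B₄·s̄ = 1.970 × 14.5000 = 28.5650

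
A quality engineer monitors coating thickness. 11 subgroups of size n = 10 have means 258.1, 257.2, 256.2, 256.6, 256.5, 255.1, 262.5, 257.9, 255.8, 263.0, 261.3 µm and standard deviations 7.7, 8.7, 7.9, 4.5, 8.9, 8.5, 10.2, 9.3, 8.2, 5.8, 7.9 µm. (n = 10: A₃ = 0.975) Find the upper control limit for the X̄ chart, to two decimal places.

X̄̄ = (258.1 + 257.2 + 256.2 + 256.6 + 256.5 + 255.1 + 262.5 + 257.9 + 255.8 + 263.0 + 261.3) / 11 = 258.2000
s̄ = (7.7 + 8.7 + 7.9 + 4.5 + 8.9 + 8.5 + 10.2 + 9.3 + 8.2 + 5.8 + 7.9) / 11 = 7.9636
UCL = X̄̄ + A₃·s̄ = 258.2000 + 0.975 × 7.9636 = 265.9645

265.96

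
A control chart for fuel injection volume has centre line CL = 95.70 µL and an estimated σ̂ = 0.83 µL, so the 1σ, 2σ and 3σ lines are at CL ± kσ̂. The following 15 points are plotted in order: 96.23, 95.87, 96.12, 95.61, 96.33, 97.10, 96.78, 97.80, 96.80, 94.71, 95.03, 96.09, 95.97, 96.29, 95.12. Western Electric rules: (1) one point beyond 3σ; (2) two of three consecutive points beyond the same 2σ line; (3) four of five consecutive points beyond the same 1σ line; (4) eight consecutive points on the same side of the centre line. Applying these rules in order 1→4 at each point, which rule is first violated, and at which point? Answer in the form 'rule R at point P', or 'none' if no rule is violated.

rule 3 at point 9

Zone of each point (C = within 1σ̂, B = 1σ̂–2σ̂, A = 2σ̂–3σ̂, * = beyond 3σ̂; sign = side of CL): 1:+C, 2:+C, 3:+C, 4:-C, 5:+C, 6:+B, 7:+B, 8:+A, 9:+B, 10:-B, 11:-C, 12:+C, 13:+C, 14:+C, 15:-C
Rule 3 (four of five consecutive points beyond the same 1σ limit) is satisfied at point 9.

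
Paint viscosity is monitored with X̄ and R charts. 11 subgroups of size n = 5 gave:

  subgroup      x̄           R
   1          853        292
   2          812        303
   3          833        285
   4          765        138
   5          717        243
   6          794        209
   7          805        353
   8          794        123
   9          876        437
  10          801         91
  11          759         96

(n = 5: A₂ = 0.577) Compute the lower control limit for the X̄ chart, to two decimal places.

666.01

X̄̄ = (853 + 812 + 833 + 765 + 717 + 794 + 805 + 794 + 876 + 801 + 759) / 11 = 8809.0000 / 11 = 800.8182
R̄ = (292 + 303 + 285 + 138 + 243 + 209 + 353 + 123 + 437 + 91 + 96) / 11 = 2570.0000 / 11 = 233.6364
LCL = X̄̄ − A₂·R̄ = 800.8182 − 0.577 × 233.6364 = 666.0100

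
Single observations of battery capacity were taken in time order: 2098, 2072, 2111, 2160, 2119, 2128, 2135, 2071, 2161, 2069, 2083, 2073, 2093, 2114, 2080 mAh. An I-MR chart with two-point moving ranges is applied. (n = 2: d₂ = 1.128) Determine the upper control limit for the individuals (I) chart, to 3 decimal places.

2202.491

X̄ = (2098 + 2072 + 2111 + 2160 + 2119 + 2128 + 2135 + 2071 + 2161 + 2069 + 2083 + 2073 + 2093 + 2114 + 2080) / 15 = 2104.4667
Moving ranges: 26, 39, 49, 41, 9, 7, 64, 90, 92, 14, 10, 20, 21, 34; M̄R̄ = 516.0000 / 14 = 36.8571
UCL = X̄ + 3·M̄R̄/d₂ = 2104.4667 + 3 × 36.8571 / 1.128 = 2202.4910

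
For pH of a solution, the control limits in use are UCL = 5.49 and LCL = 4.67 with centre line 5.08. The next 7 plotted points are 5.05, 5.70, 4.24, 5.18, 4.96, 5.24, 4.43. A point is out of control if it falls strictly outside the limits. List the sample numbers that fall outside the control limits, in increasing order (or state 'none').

Compare each point to [4.67, 5.49]: sample 2 = 5.70 > UCL; sample 3 = 4.24 < LCL; sample 7 = 4.43 < LCL.

2, 3, 7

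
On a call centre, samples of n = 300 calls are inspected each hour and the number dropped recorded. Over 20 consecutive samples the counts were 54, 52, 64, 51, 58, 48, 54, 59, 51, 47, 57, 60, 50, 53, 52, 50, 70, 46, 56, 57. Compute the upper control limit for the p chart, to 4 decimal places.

p̄ = Σdᵢ / (k·n) = 1089 / (20 × 300) = 0.18150
UCL = p̄ + 3·√(p̄(1−p̄)/n) = 0.18150 + 3 × √(0.18150×0.81850/300) = 0.18150 + 3 × 0.02225 = 0.24826

0.2483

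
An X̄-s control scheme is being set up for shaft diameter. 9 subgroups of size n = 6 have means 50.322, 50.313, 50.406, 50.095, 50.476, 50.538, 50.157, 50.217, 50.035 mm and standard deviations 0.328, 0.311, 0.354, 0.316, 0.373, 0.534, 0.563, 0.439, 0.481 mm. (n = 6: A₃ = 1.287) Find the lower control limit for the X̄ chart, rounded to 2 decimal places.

49.76

X̄̄ = (50.322 + 50.313 + 50.406 + 50.095 + 50.476 + 50.538 + 50.157 + 50.217 + 50.035) / 9 = 50.2843
s̄ = (0.328 + 0.311 + 0.354 + 0.316 + 0.373 + 0.534 + 0.563 + 0.439 + 0.481) / 9 = 0.4110
LCL = X̄̄ − A₃·s̄ = 50.2843 − 1.287 × 0.4110 = 49.7554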